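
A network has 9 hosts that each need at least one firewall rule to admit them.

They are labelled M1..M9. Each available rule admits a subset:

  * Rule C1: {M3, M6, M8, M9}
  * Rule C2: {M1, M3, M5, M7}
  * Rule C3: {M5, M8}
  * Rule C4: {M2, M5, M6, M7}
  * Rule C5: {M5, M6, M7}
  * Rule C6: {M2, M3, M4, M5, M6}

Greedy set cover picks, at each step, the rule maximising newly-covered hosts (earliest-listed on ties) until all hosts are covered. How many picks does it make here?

3

Greedy: pick C6 (covers 5 new) → pick C1 (covers 2 new) → pick C2 (covers 2 new). Total picks: 3.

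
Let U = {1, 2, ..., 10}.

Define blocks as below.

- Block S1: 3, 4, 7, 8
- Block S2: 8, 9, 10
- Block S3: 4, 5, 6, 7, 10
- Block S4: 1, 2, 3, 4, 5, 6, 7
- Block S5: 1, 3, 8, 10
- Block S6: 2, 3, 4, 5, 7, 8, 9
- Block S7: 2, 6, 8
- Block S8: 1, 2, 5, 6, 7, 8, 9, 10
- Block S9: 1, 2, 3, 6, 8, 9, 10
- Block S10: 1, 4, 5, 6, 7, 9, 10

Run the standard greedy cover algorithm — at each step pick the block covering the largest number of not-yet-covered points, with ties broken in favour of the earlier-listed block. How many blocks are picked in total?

2

Greedy: pick S8 (covers 8 new) → pick S1 (covers 2 new). Total picks: 2.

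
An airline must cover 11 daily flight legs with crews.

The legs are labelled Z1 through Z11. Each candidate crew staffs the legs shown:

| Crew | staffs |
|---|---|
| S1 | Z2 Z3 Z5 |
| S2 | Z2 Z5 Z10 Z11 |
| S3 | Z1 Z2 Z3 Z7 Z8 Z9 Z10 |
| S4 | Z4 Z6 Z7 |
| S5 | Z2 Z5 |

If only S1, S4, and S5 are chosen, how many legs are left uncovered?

Union of S1, S4, S5 = {Z2, Z3, Z4, Z5, Z6, Z7}.
Not covered: Z1, Z8, Z9, Z10, Z11 — 5 legs.

5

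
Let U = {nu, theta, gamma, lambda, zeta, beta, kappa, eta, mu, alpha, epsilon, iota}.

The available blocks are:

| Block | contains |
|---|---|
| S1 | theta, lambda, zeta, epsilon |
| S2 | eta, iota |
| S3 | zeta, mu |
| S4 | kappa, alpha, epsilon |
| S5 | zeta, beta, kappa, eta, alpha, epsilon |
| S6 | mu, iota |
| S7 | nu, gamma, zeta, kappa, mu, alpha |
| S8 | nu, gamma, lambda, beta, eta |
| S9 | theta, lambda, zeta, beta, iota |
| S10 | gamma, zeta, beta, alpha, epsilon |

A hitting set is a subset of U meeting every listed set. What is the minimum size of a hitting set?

4

The 4 items {lambda, zeta, alpha, iota} hit every block.
No choice of 3 items meets every block, so 4 is the minimum.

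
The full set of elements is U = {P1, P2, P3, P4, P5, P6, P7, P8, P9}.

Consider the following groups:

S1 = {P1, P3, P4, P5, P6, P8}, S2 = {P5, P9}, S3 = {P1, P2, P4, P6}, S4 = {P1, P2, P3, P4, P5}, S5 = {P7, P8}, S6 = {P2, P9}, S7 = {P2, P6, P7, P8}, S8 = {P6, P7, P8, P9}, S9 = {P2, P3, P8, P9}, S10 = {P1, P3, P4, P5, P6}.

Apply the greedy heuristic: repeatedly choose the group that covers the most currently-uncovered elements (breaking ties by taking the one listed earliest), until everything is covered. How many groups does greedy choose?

3

Greedy: pick S1 (covers 6 new) → pick S6 (covers 2 new) → pick S5 (covers 1 new). Total picks: 3.
(The true minimum cover uses only 2 groups, so greedy is not optimal here.)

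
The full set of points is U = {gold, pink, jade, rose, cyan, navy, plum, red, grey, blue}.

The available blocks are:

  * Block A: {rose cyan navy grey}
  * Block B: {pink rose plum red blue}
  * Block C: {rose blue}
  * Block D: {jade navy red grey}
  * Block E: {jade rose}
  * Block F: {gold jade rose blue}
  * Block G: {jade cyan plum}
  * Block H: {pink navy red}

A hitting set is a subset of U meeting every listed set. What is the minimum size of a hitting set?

T = {jade, rose, red} meets every block (each contains at least one member of T), and |T| = 3.
The blocks C, G, H are pairwise disjoint, so any hitting set needs a separate point for each — at least 3. Hence 3 is optimal.

3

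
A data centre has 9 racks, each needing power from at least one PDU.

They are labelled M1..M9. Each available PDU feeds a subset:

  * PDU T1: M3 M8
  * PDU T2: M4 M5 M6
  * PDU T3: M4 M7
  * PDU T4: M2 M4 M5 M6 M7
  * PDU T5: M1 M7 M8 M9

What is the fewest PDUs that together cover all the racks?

Take {T1, T4, T5}. Their union is {M1, M2, M3, M4, M5, M6, M7, M8, M9}, which is all 9 racks.
Only T5 contains M1, so T5 is forced; the remaining 5 racks need at least 2 more PDUs (each remaining PDU adds at most 4) — so at least 3 PDUs are needed, and 3 is optimal.

3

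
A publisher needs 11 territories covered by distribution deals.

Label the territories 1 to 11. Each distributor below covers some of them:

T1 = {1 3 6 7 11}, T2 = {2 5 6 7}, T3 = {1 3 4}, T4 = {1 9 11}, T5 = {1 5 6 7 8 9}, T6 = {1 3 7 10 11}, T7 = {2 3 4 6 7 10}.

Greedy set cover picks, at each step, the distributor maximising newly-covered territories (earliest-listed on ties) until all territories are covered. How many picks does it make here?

3

Greedy: pick T5 (covers 6 new) → pick T7 (covers 4 new) → pick T1 (covers 1 new). Total picks: 3.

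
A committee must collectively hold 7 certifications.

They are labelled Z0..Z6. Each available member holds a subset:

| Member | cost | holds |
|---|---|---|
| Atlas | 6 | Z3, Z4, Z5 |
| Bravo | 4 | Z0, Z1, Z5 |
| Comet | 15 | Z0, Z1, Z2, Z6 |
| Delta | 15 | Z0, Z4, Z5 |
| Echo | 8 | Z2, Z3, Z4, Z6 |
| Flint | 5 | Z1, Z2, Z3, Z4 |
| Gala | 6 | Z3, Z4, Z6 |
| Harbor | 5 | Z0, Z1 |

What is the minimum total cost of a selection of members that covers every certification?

Bravo, Echo together cover every certification (Bravo ∪ Echo = {Z0, Z1, Z2, Z3, Z4, Z5, Z6}); total cost 4 + 8 = 12.
The greedy pick Flint, Bravo, Gala costs 15; no covering selection beats 12.

12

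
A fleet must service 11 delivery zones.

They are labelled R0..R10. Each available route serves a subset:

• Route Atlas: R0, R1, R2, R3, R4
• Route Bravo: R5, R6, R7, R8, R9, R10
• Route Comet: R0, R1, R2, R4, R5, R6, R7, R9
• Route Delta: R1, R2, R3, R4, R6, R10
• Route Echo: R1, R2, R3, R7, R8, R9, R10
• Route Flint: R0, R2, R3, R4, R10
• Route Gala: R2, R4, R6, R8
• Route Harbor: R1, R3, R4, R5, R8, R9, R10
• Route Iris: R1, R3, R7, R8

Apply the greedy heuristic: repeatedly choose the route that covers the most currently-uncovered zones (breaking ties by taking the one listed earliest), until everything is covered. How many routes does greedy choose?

Greedy: pick Comet (covers 8 new) → pick Echo (covers 3 new). Total picks: 2.

2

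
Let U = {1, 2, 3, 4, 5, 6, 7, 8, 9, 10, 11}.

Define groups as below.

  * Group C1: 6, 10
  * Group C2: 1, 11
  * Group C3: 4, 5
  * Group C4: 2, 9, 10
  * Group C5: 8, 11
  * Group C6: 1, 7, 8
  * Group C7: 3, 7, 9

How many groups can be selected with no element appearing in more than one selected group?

C1, C2, C3, C7 are pairwise disjoint (C1={6,10}; C2={1,11}; C3={4,5}; C7={3,7,9}).
Every remaining group overlaps one of these, and no 5 of the listed groups are pairwise disjoint, so 4 is the maximum.

4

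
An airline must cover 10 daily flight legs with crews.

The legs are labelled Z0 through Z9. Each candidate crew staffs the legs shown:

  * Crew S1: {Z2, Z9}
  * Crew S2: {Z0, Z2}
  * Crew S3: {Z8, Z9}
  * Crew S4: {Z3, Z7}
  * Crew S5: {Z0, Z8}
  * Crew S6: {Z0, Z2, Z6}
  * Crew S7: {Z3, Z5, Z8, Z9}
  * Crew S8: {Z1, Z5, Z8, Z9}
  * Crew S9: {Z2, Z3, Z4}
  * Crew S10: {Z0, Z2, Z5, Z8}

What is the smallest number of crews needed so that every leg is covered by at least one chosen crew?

Take {S4, S6, S8, S9}. Their union is {Z0, Z1, Z2, Z3, Z4, Z5, Z6, Z7, Z8, Z9}, which is all 10 legs.
No 3 of the 10 crews cover everything (all 120 combinations miss at least one leg), so 4 is optimal.

4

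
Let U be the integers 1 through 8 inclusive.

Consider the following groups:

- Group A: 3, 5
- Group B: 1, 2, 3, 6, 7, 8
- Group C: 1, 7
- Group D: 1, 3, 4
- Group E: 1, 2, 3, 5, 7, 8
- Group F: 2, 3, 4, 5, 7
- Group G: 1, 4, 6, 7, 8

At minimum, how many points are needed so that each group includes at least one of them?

2

The 2 points {3, 7} hit every group.
The groups A, G are pairwise disjoint, so any hitting set needs a separate point for each — at least 2. Hence 2 is optimal.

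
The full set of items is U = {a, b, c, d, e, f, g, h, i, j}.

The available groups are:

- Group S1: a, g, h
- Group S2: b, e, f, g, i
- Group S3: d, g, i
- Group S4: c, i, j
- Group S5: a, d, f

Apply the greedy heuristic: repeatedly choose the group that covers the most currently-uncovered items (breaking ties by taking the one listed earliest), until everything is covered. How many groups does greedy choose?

Greedy: pick S2 (covers 5 new) → pick S1 (covers 2 new) → pick S4 (covers 2 new) → pick S3 (covers 1 new). Total picks: 4.

4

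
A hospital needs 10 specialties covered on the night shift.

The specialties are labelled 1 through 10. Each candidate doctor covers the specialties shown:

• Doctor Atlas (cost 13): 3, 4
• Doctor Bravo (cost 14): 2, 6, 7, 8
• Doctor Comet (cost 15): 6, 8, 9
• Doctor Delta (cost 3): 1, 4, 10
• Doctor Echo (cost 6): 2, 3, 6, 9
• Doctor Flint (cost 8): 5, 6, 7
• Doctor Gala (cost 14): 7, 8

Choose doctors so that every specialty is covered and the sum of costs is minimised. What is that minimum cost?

31

Delta, Echo, Flint, Gala together cover every specialty (Delta ∪ Echo ∪ Flint ∪ Gala = {1, 2, 3, 4, 5, 6, 7, 8, 9, 10}); total cost 3 + 6 + 8 + 14 = 31.
No covering selection has total cost below 31.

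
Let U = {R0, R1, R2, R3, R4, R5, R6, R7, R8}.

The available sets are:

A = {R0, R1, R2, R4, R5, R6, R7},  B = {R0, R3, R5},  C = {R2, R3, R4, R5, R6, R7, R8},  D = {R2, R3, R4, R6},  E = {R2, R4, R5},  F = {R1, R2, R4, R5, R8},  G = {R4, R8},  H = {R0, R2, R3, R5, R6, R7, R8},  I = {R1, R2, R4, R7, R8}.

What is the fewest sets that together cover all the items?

H and I together: H ∪ I = {R0, R1, R2, R3, R4, R5, R6, R7, R8} — every item is covered.
No single set has all 9 items (the largest, A, has 7), so 2 is optimal.

2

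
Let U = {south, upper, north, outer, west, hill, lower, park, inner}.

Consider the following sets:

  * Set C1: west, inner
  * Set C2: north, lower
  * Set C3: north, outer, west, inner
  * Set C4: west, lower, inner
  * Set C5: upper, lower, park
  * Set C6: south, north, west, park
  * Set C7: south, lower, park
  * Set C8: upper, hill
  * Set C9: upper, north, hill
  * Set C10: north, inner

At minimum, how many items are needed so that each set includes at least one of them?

4

Take H = {upper, north, west, park}. Each listed set contains at least one of these, so H is a hitting set of size 4.
No choice of 3 items meets every set, so 4 is the minimum.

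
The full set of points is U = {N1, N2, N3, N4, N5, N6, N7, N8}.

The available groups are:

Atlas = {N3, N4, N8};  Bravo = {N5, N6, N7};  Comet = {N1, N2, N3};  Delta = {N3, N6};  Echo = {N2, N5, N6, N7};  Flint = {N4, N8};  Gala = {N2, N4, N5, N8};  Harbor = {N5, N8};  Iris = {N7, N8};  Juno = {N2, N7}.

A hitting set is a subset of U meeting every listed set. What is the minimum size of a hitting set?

3

H = {N2, N6, N8} meets every group (each contains at least one member of H), and |H| = 3.
The groups Delta, Flint, Juno are pairwise disjoint, so any hitting set needs a separate point for each — at least 3. Hence 3 is optimal.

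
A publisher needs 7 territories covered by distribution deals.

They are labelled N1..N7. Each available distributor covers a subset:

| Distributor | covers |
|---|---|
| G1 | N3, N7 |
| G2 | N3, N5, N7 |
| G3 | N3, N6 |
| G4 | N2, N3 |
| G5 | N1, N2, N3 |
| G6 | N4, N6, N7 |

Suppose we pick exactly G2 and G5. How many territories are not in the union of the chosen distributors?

Union of G2, G5 = {N1, N2, N3, N5, N7}.
Not covered: N4, N6 — 2 territories.

2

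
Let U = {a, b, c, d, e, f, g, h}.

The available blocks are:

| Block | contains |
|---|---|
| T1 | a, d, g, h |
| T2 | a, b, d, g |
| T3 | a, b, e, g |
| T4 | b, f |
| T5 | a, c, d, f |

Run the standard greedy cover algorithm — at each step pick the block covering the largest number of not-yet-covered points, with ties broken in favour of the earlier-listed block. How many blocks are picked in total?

3

Greedy: pick T1 (covers 4 new) → pick T3 (covers 2 new) → pick T5 (covers 2 new). Total picks: 3.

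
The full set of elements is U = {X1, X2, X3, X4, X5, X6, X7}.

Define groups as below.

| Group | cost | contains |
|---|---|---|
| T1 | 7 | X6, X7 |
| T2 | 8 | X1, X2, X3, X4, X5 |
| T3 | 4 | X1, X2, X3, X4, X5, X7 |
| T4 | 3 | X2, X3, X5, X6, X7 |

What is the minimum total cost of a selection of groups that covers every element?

7

T3, T4 together cover every element (T3 ∪ T4 = {X1, X2, X3, X4, X5, X6, X7}); total cost 4 + 3 = 7.
No covering selection has total cost below 7.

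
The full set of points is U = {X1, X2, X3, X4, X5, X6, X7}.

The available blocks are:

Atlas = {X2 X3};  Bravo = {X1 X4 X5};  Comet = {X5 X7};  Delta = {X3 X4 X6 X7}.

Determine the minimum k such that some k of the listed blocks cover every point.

Atlas, Bravo, and Delta cover everything between them: the union {X1, X2, X3, X4, X5, X6, X7} is all of U.
Only Bravo contains X1, so Bravo is forced; the remaining 4 points need at least 2 more blocks (each remaining block adds at most 3) — so at least 3 blocks are needed, and 3 is optimal.

3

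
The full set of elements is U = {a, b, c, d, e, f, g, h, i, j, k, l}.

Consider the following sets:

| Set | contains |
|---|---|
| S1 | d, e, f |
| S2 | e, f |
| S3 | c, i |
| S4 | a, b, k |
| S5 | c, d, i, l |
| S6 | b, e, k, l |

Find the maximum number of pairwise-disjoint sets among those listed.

S2, S3, S4 are pairwise disjoint (S2={e,f}; S3={c,i}; S4={a,b,k}).
Every remaining set overlaps one of these, and no 4 of the listed sets are pairwise disjoint, so 3 is the maximum.

3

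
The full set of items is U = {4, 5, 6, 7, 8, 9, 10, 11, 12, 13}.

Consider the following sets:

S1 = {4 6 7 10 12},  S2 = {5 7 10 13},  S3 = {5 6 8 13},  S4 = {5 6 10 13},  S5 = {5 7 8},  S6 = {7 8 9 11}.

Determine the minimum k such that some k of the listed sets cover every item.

S1, S4, and S6 cover everything between them: the union {4, 5, 6, 7, 8, 9, 10, 11, 12, 13} is all of U.
Only S1 contains 4, so S1 is forced; the remaining 5 items need at least 2 more sets (each remaining set adds at most 3) — so at least 3 sets are needed, and 3 is optimal.

3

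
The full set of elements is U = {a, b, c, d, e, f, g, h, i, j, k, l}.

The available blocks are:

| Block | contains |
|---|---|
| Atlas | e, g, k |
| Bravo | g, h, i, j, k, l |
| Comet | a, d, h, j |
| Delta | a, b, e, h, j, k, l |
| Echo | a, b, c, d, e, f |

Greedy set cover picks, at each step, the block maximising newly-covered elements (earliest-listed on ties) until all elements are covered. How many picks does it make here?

3

Greedy: pick Delta (covers 7 new) → pick Echo (covers 3 new) → pick Bravo (covers 2 new). Total picks: 3.
(The true minimum cover uses only 2 blocks, so greedy is not optimal here.)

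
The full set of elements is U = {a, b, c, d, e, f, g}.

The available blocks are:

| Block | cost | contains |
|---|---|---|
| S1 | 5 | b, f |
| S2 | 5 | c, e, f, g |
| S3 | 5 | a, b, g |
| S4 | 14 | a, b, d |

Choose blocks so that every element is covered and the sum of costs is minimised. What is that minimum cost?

19

S2, S4 together cover every element (S2 ∪ S4 = {a, b, c, d, e, f, g}); total cost 5 + 14 = 19.
The greedy pick S2, S3, S4 costs 24; no covering selection beats 19.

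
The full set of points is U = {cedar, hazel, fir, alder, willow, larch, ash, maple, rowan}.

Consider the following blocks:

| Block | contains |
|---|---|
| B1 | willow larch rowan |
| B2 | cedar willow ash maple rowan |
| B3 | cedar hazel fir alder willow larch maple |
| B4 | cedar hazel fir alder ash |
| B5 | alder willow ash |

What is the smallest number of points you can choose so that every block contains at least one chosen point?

2

H = {hazel, willow} meets every block (each contains at least one member of H), and |H| = 2.
The blocks B1, B4 are pairwise disjoint, so any hitting set needs a separate point for each — at least 2. Hence 2 is optimal.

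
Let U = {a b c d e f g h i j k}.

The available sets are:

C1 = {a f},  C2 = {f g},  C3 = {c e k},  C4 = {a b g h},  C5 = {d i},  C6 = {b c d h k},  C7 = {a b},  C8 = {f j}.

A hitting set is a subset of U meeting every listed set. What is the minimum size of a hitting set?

T = {b, d, f, k} meets every set (each contains at least one member of T), and |T| = 4.
The sets C2, C3, C5, C7 are pairwise disjoint, so any hitting set needs a separate element for each — at least 4. Hence 4 is optimal.

4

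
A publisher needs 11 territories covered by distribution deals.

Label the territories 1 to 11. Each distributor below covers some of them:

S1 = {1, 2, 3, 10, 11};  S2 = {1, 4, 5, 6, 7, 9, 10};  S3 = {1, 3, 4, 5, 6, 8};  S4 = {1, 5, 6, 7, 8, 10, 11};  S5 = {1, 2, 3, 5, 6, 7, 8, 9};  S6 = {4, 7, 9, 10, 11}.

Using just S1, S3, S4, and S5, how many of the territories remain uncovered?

Union of S1, S3, S4, S5 = {1, 2, 3, 4, 5, 6, 7, 8, 9, 10, 11} — that's every territory, so 0 are uncovered.

0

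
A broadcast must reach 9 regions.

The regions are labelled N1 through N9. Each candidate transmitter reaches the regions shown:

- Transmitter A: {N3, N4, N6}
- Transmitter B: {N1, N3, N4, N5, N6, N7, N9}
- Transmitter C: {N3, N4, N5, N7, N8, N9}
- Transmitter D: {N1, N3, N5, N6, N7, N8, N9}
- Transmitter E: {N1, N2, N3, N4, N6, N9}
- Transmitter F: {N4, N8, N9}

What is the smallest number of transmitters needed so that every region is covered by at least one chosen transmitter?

Take {C, E}. Their union is {N1, N2, N3, N4, N5, N6, N7, N8, N9}, which is all 9 regions.
No single transmitter has all 9 regions (the largest, B, has 7), so 2 is optimal.

2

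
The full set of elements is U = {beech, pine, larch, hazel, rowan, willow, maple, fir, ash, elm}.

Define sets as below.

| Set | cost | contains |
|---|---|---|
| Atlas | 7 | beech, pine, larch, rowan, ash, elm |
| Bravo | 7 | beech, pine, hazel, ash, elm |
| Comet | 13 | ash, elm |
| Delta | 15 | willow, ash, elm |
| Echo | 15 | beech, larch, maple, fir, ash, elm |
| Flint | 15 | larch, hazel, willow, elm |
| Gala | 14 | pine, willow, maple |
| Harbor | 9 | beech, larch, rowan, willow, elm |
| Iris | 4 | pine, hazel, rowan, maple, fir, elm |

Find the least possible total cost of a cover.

20

Atlas, Harbor, Iris together cover every element (Atlas ∪ Harbor ∪ Iris = {beech, pine, larch, hazel, rowan, willow, maple, fir, ash, elm}); total cost 7 + 9 + 4 = 20.
No covering selection has total cost below 20.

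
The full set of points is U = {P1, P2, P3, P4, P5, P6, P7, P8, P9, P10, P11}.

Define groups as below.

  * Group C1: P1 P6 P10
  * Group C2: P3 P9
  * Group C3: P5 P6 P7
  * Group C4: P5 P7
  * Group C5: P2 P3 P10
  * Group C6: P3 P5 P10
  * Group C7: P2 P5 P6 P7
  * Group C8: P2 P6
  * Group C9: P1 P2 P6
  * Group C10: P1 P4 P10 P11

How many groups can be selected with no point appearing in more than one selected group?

4

C2, C4, C8, C10 are pairwise disjoint (C2={P3,P9}; C4={P5,P7}; C8={P2,P6}; C10={P1,P4,P10,P11}).
Every remaining group overlaps one of these, and no 5 of the listed groups are pairwise disjoint, so 4 is the maximum.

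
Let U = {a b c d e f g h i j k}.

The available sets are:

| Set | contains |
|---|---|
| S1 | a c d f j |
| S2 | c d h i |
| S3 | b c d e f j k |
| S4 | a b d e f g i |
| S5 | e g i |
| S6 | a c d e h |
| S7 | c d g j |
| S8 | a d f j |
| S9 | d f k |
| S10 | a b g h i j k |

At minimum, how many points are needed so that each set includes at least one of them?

2

Take T = {d, i}. Each listed set contains at least one of these, so T is a hitting set of size 2.
The sets S5, S9 are pairwise disjoint, so any hitting set needs a separate point for each — at least 2. Hence 2 is optimal.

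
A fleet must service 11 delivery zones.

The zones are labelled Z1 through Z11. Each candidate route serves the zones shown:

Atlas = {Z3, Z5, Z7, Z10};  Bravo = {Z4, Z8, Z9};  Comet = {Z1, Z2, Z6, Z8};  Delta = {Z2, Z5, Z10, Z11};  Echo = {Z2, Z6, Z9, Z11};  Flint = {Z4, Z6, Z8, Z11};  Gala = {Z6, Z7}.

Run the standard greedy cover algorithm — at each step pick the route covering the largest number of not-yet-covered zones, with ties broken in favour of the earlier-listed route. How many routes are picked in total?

Greedy: pick Atlas (covers 4 new) → pick Comet (covers 4 new) → pick Bravo (covers 2 new) → pick Delta (covers 1 new). Total picks: 4.

4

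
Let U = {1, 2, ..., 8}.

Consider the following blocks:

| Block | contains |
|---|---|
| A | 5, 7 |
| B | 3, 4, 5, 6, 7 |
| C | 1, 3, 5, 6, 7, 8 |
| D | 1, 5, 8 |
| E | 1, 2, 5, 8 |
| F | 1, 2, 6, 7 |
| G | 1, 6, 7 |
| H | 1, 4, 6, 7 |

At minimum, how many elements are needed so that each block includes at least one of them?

2

T = {1, 5} meets every block (each contains at least one member of T), and |T| = 2.
No single element lies in every block, so at least 2 are needed and 2 is optimal.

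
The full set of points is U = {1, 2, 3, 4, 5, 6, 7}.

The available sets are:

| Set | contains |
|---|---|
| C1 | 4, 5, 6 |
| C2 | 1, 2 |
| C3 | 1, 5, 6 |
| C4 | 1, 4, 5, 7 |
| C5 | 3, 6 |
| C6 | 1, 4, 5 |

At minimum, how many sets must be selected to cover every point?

3

Take {C2, C4, C5}. Their union is {1, 2, 3, 4, 5, 6, 7}, which is all 7 points.
Only C2 contains 2, so C2 is forced; the remaining 5 points need at least 2 more sets (each remaining set adds at most 3) — so at least 3 sets are needed, and 3 is optimal.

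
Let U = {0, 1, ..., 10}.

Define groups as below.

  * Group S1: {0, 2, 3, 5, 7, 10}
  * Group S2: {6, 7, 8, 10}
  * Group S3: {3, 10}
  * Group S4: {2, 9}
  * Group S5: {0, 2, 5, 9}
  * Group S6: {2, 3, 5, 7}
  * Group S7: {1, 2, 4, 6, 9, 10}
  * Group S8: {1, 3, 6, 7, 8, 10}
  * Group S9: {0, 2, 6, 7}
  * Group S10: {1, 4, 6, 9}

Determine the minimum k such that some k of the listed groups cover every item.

Take {S1, S2, S10}. Their union is {0, 1, 2, 3, 4, 5, 6, 7, 8, 9, 10}, which is all 11 items.
No 2 of the 10 groups cover everything (all 45 combinations miss at least one item), so 3 is optimal.

3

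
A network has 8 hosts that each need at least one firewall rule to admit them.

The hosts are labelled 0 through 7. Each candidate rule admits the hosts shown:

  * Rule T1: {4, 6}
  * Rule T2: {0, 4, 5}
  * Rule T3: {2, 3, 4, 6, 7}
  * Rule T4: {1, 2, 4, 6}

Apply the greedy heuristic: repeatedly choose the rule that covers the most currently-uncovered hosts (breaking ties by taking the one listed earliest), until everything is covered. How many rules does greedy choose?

3

Greedy: pick T3 (covers 5 new) → pick T2 (covers 2 new) → pick T4 (covers 1 new). Total picks: 3.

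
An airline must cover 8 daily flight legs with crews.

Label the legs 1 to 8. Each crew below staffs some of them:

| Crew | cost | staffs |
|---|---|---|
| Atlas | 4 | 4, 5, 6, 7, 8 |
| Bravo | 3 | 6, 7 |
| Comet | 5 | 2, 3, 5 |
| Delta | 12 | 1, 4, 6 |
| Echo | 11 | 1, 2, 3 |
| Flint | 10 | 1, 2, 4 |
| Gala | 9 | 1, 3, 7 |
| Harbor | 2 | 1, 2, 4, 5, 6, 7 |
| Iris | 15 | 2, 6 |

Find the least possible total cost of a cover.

11

Atlas, Comet, Harbor together cover every leg (Atlas ∪ Comet ∪ Harbor = {1, 2, 3, 4, 5, 6, 7, 8}); total cost 4 + 5 + 2 = 11.
No covering selection has total cost below 11.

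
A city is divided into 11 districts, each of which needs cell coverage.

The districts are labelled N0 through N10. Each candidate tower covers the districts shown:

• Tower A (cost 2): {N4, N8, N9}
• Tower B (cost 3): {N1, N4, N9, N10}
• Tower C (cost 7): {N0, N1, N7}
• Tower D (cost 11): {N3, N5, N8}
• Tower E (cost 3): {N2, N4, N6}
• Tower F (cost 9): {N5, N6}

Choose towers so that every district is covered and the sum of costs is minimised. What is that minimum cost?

24

B, C, D, E together cover every district (B ∪ C ∪ D ∪ E = {N0, N1, N2, N3, N4, N5, N6, N7, N8, N9, N10}); total cost 3 + 7 + 11 + 3 = 24.
The greedy pick A, B, E, C, D costs 26; no covering selection beats 24.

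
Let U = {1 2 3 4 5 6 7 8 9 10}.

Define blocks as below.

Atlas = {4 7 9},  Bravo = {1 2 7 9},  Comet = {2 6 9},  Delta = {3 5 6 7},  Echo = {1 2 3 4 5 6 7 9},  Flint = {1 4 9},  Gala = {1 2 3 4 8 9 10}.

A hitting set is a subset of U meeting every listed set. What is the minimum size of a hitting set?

2

H = {3, 9} meets every block (each contains at least one member of H), and |H| = 2.
The blocks Delta, Flint are pairwise disjoint, so any hitting set needs a separate point for each — at least 2. Hence 2 is optimal.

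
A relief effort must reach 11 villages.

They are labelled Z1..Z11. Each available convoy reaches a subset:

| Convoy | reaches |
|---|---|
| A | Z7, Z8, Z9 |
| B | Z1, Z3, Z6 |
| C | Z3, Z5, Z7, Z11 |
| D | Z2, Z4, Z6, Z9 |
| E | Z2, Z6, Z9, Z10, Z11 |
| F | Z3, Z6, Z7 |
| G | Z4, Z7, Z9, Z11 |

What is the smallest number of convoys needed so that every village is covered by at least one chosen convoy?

A and B and C and D and E together: A ∪ B ∪ C ∪ D ∪ E = {Z1, Z2, Z3, Z4, Z5, Z6, Z7, Z8, Z9, Z10, Z11} — every village is covered.
No 4 of the 7 convoys cover everything (all 35 combinations miss at least one village), so 5 is optimal.

5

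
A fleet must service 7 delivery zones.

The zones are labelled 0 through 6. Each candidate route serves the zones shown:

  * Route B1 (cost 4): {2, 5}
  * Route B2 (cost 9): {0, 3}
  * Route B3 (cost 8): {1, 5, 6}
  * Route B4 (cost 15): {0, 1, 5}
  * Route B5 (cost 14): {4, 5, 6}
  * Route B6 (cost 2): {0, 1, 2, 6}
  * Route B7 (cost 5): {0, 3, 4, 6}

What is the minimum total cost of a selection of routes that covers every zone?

B1, B6, B7 together cover every zone (B1 ∪ B6 ∪ B7 = {0, 1, 2, 3, 4, 5, 6}); total cost 4 + 2 + 5 = 11.
No covering selection has total cost below 11.

11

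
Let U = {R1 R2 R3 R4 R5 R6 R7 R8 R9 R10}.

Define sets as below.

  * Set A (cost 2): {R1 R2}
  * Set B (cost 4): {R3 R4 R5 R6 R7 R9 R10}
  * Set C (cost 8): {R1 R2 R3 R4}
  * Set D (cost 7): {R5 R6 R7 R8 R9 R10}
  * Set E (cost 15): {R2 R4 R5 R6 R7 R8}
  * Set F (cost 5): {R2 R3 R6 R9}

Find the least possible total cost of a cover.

A, B, D together cover every element (A ∪ B ∪ D = {R1, R2, R3, R4, R5, R6, R7, R8, R9, R10}); total cost 2 + 4 + 7 = 13.
No covering selection has total cost below 13.

13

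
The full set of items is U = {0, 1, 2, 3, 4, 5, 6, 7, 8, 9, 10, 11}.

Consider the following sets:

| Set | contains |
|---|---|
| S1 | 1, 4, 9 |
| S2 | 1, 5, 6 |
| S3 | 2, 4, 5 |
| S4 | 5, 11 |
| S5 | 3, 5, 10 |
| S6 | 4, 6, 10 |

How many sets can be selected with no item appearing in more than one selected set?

S4, S6 are pairwise disjoint (S4={5,11}; S6={4,6,10}).
Every remaining set overlaps one of these, and no 3 of the listed sets are pairwise disjoint, so 2 is the maximum.

2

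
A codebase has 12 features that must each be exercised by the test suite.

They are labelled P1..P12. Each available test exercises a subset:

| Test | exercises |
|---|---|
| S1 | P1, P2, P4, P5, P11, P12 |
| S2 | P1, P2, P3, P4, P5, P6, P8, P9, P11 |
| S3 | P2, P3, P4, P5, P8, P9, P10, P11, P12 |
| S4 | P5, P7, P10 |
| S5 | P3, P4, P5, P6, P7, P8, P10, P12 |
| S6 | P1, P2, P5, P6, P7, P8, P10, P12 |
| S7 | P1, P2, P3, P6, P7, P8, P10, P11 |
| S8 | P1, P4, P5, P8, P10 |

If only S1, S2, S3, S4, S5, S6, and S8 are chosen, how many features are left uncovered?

Union of S1, S2, S3, S4, S5, S6, S8 = {P1, P2, P3, P4, P5, P6, P7, P8, P9, P10, P11, P12} — that's every feature, so 0 are uncovered.

0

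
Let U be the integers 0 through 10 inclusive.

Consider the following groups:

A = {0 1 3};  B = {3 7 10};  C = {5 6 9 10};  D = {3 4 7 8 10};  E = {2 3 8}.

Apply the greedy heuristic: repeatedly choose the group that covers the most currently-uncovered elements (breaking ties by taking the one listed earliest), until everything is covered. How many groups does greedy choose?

Greedy: pick D (covers 5 new) → pick C (covers 3 new) → pick A (covers 2 new) → pick E (covers 1 new). Total picks: 4.

4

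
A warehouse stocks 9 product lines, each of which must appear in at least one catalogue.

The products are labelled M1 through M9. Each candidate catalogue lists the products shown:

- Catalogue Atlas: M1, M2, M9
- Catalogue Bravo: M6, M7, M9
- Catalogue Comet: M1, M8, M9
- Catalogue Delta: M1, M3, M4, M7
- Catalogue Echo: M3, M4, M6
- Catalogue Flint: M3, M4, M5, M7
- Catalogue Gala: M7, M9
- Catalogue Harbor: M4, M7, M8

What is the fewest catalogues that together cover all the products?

Atlas and Bravo and Comet and Flint together: Atlas ∪ Bravo ∪ Comet ∪ Flint = {M1, M2, M3, M4, M5, M6, M7, M8, M9} — every product is covered.
No 3 of the 8 catalogues cover everything (all 56 combinations miss at least one product), so 4 is optimal.

4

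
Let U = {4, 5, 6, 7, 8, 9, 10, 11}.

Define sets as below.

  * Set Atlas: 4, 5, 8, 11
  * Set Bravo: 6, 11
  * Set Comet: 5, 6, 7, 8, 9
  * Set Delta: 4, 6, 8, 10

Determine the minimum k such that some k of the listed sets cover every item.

Atlas and Comet and Delta together: Atlas ∪ Comet ∪ Delta = {4, 5, 6, 7, 8, 9, 10, 11} — every item is covered.
Only Comet contains 7, so Comet is forced; the remaining 3 items need at least 2 more sets (each remaining set adds at most 2) — so at least 3 sets are needed, and 3 is optimal.

3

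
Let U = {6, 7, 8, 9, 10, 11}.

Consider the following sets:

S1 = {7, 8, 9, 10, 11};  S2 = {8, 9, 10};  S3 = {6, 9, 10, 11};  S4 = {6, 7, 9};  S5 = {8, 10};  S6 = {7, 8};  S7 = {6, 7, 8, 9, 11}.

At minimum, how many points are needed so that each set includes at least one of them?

The 2 points {7, 10} hit every set.
The sets S4, S5 are pairwise disjoint, so any hitting set needs a separate point for each — at least 2. Hence 2 is optimal.

2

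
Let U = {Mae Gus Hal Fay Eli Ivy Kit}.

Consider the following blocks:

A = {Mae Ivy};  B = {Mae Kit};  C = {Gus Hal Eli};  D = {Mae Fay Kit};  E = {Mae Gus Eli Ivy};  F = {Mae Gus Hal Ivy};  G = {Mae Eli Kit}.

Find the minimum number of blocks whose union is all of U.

3

D, E, and F cover everything between them: the union {Mae, Gus, Hal, Fay, Eli, Ivy, Kit} is all of U.
Only D contains Fay, so D is forced; the remaining 4 items need at least 2 more blocks (each remaining block adds at most 3) — so at least 3 blocks are needed, and 3 is optimal.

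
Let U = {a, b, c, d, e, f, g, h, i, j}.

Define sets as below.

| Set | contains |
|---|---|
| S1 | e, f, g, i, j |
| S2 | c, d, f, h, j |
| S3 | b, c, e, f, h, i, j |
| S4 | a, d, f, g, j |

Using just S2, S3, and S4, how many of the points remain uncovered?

Union of S2, S3, S4 = {a, b, c, d, e, f, g, h, i, j} — that's every point, so 0 are uncovered.

0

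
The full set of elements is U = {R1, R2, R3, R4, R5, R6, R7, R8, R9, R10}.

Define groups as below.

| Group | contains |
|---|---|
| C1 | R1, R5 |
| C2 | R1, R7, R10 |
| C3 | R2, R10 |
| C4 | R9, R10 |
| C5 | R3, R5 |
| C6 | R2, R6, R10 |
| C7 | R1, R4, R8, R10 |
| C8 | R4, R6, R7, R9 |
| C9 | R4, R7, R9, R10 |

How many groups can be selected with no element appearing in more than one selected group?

3

C3, C5, C8 are pairwise disjoint (C3={R2,R10}; C5={R3,R5}; C8={R4,R6,R7,R9}).
Every remaining group overlaps one of these, and no 4 of the listed groups are pairwise disjoint, so 3 is the maximum.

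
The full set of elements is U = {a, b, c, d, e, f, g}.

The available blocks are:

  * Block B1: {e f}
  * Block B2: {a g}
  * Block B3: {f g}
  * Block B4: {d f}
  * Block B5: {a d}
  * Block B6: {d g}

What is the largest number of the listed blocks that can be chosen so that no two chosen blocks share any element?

B1, B6 are pairwise disjoint (B1={e,f}; B6={d,g}).
Every remaining block overlaps one of these, and no 3 of the listed blocks are pairwise disjoint, so 2 is the maximum.

2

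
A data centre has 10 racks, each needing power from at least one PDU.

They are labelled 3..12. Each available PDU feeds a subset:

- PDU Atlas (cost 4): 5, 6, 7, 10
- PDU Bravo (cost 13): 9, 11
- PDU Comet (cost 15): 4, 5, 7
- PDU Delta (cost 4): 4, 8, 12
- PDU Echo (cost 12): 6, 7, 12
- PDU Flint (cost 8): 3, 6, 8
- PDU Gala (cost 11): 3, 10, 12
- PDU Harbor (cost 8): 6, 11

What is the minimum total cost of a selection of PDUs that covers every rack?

Atlas, Bravo, Delta, Flint together cover every rack (Atlas ∪ Bravo ∪ Delta ∪ Flint = {3, 4, 5, 6, 7, 8, 9, 10, 11, 12}); total cost 4 + 13 + 4 + 8 = 29.
No covering selection has total cost below 29.

29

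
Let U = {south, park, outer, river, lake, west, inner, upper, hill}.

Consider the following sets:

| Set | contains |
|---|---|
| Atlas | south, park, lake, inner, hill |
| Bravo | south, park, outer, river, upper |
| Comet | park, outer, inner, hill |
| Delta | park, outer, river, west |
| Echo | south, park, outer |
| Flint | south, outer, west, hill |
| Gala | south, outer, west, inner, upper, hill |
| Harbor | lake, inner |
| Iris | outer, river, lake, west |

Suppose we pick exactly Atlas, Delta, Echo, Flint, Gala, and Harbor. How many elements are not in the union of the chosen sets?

Union of Atlas, Delta, Echo, Flint, Gala, Harbor = {south, park, outer, river, lake, west, inner, upper, hill} — that's every element, so 0 are uncovered.

0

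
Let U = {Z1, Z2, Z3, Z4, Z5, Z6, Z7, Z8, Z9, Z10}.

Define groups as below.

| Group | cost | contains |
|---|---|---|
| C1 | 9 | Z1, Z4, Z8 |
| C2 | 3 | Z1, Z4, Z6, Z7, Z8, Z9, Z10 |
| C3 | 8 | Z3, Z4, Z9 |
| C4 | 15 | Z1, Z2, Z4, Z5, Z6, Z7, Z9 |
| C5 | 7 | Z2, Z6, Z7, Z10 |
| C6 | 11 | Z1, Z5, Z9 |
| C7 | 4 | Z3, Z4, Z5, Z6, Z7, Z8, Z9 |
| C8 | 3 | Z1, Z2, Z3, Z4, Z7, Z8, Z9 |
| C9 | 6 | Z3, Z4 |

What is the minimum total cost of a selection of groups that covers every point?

10

C2, C7, C8 together cover every point (C2 ∪ C7 ∪ C8 = {Z1, Z2, Z3, Z4, Z5, Z6, Z7, Z8, Z9, Z10}); total cost 3 + 4 + 3 = 10.
No covering selection has total cost below 10.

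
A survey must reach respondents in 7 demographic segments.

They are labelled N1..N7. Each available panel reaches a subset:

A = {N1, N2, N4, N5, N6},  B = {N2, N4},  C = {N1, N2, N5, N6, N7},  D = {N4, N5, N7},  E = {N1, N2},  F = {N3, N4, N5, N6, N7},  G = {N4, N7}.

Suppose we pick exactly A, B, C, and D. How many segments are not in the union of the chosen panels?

1

Union of A, B, C, D = {N1, N2, N4, N5, N6, N7}.
Not covered: N3 — 1 segment.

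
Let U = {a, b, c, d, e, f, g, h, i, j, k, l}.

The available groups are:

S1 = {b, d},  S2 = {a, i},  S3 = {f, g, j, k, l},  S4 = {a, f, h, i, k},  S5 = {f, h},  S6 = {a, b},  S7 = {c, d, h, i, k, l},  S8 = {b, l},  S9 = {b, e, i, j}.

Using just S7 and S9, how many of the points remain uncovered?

Union of S7, S9 = {b, c, d, e, h, i, j, k, l}.
Not covered: a, f, g — 3 points.

3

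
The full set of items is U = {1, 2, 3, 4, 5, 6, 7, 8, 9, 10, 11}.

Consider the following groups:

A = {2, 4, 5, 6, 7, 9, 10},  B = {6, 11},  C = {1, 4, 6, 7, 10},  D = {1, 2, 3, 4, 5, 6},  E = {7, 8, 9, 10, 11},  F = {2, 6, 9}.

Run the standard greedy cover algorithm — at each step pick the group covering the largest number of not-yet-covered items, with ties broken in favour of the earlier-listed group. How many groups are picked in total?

3

Greedy: pick A (covers 7 new) → pick D (covers 2 new) → pick E (covers 2 new). Total picks: 3.
(The true minimum cover uses only 2 groups, so greedy is not optimal here.)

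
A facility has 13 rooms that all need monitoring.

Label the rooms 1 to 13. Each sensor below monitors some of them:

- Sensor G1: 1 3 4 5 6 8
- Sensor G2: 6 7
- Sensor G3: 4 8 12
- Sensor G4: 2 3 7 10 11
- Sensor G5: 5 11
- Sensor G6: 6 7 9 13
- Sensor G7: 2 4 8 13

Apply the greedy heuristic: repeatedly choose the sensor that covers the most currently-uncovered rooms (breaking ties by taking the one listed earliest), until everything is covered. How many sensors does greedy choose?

4

Greedy: pick G1 (covers 6 new) → pick G4 (covers 4 new) → pick G6 (covers 2 new) → pick G3 (covers 1 new). Total picks: 4.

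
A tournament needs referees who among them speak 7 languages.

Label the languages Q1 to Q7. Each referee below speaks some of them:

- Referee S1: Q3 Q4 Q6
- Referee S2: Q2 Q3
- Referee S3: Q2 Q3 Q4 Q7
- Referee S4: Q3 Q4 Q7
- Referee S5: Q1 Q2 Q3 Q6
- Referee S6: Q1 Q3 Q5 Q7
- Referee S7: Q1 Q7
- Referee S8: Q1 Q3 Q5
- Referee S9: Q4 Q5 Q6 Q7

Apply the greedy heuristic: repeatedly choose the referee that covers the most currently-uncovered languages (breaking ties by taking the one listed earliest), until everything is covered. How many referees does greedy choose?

Greedy: pick S3 (covers 4 new) → pick S5 (covers 2 new) → pick S6 (covers 1 new). Total picks: 3.
(The true minimum cover uses only 2 referees, so greedy is not optimal here.)

3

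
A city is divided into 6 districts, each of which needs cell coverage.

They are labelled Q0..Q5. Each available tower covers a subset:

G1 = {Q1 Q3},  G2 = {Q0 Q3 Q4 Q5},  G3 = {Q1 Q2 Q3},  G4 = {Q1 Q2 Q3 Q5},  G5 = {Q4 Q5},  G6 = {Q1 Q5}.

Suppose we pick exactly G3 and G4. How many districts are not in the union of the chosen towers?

2

Union of G3, G4 = {Q1, Q2, Q3, Q5}.
Not covered: Q0, Q4 — 2 districts.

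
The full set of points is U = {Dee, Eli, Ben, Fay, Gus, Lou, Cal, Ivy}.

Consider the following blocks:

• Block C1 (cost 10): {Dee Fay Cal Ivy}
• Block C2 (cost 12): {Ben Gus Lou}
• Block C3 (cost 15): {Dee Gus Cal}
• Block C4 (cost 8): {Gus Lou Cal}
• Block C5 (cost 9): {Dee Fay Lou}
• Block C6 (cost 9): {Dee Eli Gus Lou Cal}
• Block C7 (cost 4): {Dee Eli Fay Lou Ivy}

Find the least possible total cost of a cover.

24

C2, C4, C7 together cover every point (C2 ∪ C4 ∪ C7 = {Dee, Eli, Ben, Fay, Gus, Lou, Cal, Ivy}); total cost 12 + 8 + 4 = 24.
No covering selection has total cost below 24.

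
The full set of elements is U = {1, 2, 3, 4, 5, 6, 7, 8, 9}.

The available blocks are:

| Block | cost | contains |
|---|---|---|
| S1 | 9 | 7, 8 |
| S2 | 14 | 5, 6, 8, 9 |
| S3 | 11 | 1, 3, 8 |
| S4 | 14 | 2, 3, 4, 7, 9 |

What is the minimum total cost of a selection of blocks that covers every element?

39

S2, S3, S4 together cover every element (S2 ∪ S3 ∪ S4 = {1, 2, 3, 4, 5, 6, 7, 8, 9}); total cost 14 + 11 + 14 = 39.
No covering selection has total cost below 39.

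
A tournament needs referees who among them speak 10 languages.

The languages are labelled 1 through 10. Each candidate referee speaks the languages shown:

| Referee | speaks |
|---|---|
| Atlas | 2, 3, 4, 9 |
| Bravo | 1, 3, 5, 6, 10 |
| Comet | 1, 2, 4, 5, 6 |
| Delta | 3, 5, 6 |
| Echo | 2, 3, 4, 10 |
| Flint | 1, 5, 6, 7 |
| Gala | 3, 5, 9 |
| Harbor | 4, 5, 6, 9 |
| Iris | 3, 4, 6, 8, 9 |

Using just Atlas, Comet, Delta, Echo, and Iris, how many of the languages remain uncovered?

Union of Atlas, Comet, Delta, Echo, Iris = {1, 2, 3, 4, 5, 6, 8, 9, 10}.
Not covered: 7 — 1 language.

1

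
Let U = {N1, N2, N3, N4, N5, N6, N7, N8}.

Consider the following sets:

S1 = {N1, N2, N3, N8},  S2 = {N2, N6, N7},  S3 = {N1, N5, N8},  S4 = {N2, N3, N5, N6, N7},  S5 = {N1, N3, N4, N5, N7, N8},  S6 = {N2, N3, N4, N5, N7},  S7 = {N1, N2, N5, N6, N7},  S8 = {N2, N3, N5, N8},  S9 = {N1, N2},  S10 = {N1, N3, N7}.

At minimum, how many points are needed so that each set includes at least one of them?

Take H = {N1, N2}. Each listed set contains at least one of these, so H is a hitting set of size 2.
The sets S2, S3 are pairwise disjoint, so any hitting set needs a separate point for each — at least 2. Hence 2 is optimal.

2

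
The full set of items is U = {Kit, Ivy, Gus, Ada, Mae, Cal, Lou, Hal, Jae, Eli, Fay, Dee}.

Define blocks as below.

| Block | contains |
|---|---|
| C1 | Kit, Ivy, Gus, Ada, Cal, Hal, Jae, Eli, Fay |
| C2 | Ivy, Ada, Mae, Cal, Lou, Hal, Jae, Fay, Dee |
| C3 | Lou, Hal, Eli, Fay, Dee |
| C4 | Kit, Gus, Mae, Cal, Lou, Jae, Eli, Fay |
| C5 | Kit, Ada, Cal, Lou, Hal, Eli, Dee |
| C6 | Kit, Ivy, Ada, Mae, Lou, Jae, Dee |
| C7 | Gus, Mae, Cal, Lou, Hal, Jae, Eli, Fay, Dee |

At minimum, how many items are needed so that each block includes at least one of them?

H = {Gus, Lou} meets every block (each contains at least one member of H), and |H| = 2.
No single item lies in every block, so at least 2 are needed and 2 is optimal.

2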